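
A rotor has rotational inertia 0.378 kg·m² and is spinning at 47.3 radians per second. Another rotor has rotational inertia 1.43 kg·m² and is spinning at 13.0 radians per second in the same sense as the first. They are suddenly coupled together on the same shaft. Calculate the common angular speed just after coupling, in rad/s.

The coupling torques are internal; angular momentum about the shared axis is conserved.
Taking A's sense as positive: L = (0.3780)(47.3) + (1.430)(13.0) = 36.47 kg·m²·rad/s.
Combined I = 0.3780 + 1.430 = 1.808 kg·m².
ω_f = L / I = 36.47 / 1.808 = 20.17 rad/s.

|ω_f| ≈ 20.2 rad/s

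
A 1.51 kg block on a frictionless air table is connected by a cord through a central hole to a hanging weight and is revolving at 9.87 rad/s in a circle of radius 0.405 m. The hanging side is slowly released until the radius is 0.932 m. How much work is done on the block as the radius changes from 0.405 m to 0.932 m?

W ≈ -9.79 J

The constraining force is radial, so m r² ω about the center is conserved.
ω₂ = ω₁ (r₁/r₂)² = (9.87)(0.405/0.932)² = 1.864 rad/s.
W = ΔKE = ½m(v₂² − v₁²) = -9.786 J.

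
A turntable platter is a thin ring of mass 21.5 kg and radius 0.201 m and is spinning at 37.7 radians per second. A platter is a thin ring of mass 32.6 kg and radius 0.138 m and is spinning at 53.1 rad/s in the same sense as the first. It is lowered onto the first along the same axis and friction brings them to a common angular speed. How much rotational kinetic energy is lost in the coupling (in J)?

ΔKE lost ≈ 42.9 J

The coupling torques are internal; angular momentum about the shared axis is conserved.
Moments of inertia: I_A = (21.5)(0.201)² = 0.8686 kg·m²; I_B = (32.6)(0.138)² = 0.6208 kg·m².
Taking A's sense as positive: L = (0.8686)(37.7) + (0.6208)(53.1) = 65.71 kg·m²·rad/s.
Combined I = 0.8686 + 0.6208 = 1.489 kg·m².
ω_f = L / I = 65.71 / 1.489 = 44.12 rad/s.
KE_i = ½ΣIω² = 1493 J; KE_f = ½(1.489)(44.12)² = 1450 J.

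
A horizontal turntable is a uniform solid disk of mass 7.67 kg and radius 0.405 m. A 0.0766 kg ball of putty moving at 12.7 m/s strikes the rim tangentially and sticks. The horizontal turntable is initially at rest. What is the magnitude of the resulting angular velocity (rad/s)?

|ω_f| ≈ 0.614 rad/s

About the axle the impulsive forces during the collision are internal, so angular momentum about that axis is conserved.
I_p = ½(7.67)(0.405)² = 0.6290 kg·m². Taking the sense of the ball of putty's angular momentum as positive, L_{ball} = m v R = (0.0766)(12.7)(0.405) = 0.3940 kg·m²/s.
L_i = 0 + 0.3940 = 0.3940 kg·m²/s.
After sticking, I_f = I_p + m R² = 0.6290 + (0.0766)(0.405)² = 0.6416 kg·m².
ω_f = L_i / I_f = 0.3940 / 0.6416 = 0.6141 rad/s.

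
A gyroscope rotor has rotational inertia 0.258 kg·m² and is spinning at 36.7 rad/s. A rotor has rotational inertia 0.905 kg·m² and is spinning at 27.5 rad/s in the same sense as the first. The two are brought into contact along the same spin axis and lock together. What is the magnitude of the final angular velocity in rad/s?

|ω_f| ≈ 29.5 rad/s

No external torque acts about the common axis, so total angular momentum is conserved.
Taking A's sense as positive: L = (0.2580)(36.7) + (0.9050)(27.5) = 34.36 kg·m²·rad/s.
Combined I = 0.2580 + 0.9050 = 1.163 kg·m².
ω_f = L / I = 34.36 / 1.163 = 29.54 rad/s.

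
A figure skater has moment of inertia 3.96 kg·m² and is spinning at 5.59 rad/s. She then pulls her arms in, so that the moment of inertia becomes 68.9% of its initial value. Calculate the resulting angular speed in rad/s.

ω₂ ≈ 8.11 rad/s

Angular momentum about the spin axis is conserved since the torque about it is zero.
I₂ = 0.689 × 3.96 = 2.728 kg·m².
ω₂ = I₁ω₁ / I₂ = (3.960)(5.59 rad/s) / (2.728) = 8.113 rad/s.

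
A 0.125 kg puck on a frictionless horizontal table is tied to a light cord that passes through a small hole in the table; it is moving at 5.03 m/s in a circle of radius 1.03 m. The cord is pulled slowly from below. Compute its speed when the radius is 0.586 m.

Central (radial) force ⇒ zero torque about the center ⇒ m v r is constant.
v₂ = v₁ r₁ / r₂ = (5.03)(1.03) / (0.586) = 8.841 m/s.

v₂ ≈ 8.84 m/s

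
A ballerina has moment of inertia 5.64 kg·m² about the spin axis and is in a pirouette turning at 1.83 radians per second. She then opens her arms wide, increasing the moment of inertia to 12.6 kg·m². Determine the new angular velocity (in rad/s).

ω₂ ≈ 0.819 rad/s

Angular momentum about the spin axis is conserved since the torque about it is zero.
ω₂ = I₁ω₁ / I₂ = (5.640)(1.83 rad/s) / (12.60) = 0.8191 rad/s.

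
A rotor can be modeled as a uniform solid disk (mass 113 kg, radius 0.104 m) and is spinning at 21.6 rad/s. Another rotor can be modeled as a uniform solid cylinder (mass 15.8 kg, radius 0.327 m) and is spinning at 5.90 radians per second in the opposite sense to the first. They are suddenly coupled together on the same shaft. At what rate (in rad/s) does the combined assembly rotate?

|ω_f| ≈ 5.64 rad/s

No external torque acts about the common axis, so total angular momentum is conserved.
Moments of inertia: I_A = ½(113)(0.104)² = 0.6111 kg·m²; I_B = ½(15.8)(0.327)² = 0.8447 kg·m².
Taking A's sense as positive: L = (0.6111)(21.6) − (0.8447)(5.90) = 8.216 kg·m²·rad/s.
Combined I = 0.6111 + 0.8447 = 1.456 kg·m².
ω_f = L / I = 8.216 / 1.456 = 5.643 rad/s.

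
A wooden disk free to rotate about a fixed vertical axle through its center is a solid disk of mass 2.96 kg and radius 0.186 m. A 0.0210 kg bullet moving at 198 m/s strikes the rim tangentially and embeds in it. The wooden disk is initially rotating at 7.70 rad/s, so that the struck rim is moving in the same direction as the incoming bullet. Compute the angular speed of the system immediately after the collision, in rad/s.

|ω_f| ≈ 22.5 rad/s

The axle reaction passes through the axle and exerts no torque about it; angular momentum about the axle is conserved through the impact.
I_p = ½(2.96)(0.186)² = 0.05120 kg·m². Taking the sense of the bullet's angular momentum as positive, L_{bullet} = m v R = (0.0210)(198)(0.186) = 0.7734 kg·m²/s.
L_i = +I_p ω_p + m v R = +(0.05120)(7.70) + 0.7734 = 1.168 kg·m²/s.
After sticking, I_f = I_p + m R² = 0.05120 + (0.0210)(0.186)² = 0.05193 kg·m².
ω_f = L_i / I_f = 1.168 / 0.05193 = 22.49 rad/s.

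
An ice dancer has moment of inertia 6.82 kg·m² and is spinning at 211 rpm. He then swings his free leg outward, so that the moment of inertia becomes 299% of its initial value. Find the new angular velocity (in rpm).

Angular momentum about the spin axis is conserved since the torque about it is zero.
I₂ = 2.99 × 6.82 = 20.39 kg·m².
ω₂ = I₁ω₁ / I₂ = (6.820)(211 rpm) / (20.39) = 70.57 rpm.

ω₂ ≈ 70.6 rpm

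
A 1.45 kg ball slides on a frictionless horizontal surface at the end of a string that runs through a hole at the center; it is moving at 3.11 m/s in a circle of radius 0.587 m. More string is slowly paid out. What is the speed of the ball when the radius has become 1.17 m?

v₂ ≈ 1.56 m/s

Central (radial) force ⇒ zero torque about the center ⇒ m v r is constant.
v₂ = v₁ r₁ / r₂ = (3.11)(0.587) / (1.17) = 1.560 m/s.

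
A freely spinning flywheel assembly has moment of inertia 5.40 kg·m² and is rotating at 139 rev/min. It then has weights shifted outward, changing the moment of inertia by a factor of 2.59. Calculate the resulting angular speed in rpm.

ω₂ ≈ 53.7 rpm

With no external torque about the axis, L is conserved: I₁ω₁ = I₂ω₂.
I₂ = 2.59 × 5.40 = 13.99 kg·m².
ω₂ = I₁ω₁ / I₂ = (5.400)(139 rpm) / (13.99) = 53.67 rpm.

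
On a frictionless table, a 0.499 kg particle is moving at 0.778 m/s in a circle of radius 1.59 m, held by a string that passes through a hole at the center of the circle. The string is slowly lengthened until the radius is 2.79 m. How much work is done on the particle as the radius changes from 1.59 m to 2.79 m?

W ≈ -0.102 J

Central (radial) force ⇒ zero torque about the center ⇒ m v r is constant.
v₂ = v₁ r₁ / r₂ = (0.778)(1.59) / (2.79) = 0.4434 m/s.
W = ΔKE = ½m(v₂² − v₁²) = -0.1020 J.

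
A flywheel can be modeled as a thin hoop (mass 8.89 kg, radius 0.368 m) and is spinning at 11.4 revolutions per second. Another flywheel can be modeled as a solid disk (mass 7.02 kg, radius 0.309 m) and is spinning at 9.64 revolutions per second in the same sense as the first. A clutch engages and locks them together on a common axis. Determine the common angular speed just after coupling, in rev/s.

|ω_f| ≈ 11.0 rev/s

No external torque acts about the common axis, so total angular momentum is conserved.
Moments of inertia: I_A = (8.89)(0.368)² = 1.204 kg·m²; I_B = ½(7.02)(0.309)² = 0.3351 kg·m².
Taking A's sense as positive: L = (1.204)(11.4) + (0.3351)(9.64) = 16.96 kg·m²·rev/s.
Combined I = 1.204 + 0.3351 = 1.539 kg·m².
ω_f = L / I = 16.96 / 1.539 = 11.02 rev/s.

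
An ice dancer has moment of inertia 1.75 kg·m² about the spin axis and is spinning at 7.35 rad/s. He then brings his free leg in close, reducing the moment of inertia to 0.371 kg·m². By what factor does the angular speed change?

ω₂/ω₁ ≈ 4.72

No external torque acts about the spin axis, so angular momentum is conserved.
ω₂/ω₁ = I₁/I₂ = 1.750 / 0.3710 = 4.717.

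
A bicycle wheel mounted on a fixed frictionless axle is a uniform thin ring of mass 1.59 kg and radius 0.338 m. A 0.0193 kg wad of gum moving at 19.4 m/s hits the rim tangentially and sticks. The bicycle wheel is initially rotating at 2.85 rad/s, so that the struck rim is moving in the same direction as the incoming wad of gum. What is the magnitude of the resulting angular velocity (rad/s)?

|ω_f| ≈ 3.50 rad/s

The axle reaction passes through the axle and exerts no torque about it; angular momentum about the axle is conserved through the impact.
I_p = (1.59)(0.338)² = 0.1816 kg·m². Taking the sense of the wad of gum's angular momentum as positive, L_{wad} = m v R = (0.0193)(19.4)(0.338) = 0.1266 kg·m²/s.
L_i = +I_p ω_p + m v R = +(0.1816)(2.85) + 0.1266 = 0.6443 kg·m²/s.
After sticking, I_f = I_p + m R² = 0.1816 + (0.0193)(0.338)² = 0.1839 kg·m².
ω_f = L_i / I_f = 0.6443 / 0.1839 = 3.504 rad/s.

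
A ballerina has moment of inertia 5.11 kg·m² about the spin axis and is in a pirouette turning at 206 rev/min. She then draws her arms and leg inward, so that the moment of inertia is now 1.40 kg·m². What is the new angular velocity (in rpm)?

ω₂ ≈ 752 rpm

With no external torque about the axis, L is conserved: I₁ω₁ = I₂ω₂.
ω₂ = I₁ω₁ / I₂ = (5.110)(206 rpm) / (1.400) = 751.9 rpm.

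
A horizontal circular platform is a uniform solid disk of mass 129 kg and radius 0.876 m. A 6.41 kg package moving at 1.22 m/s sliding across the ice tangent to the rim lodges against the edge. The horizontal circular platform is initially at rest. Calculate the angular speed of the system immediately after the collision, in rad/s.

About the central axle the impulsive forces during the collision are internal, so angular momentum about that axis is conserved.
I_p = ½(129)(0.876)² = 49.50 kg·m². Taking the sense of the package's angular momentum as positive, L_{package} = m v R = (6.41)(1.22)(0.876) = 6.850 kg·m²/s.
L_i = 0 + 6.850 = 6.850 kg·m²/s.
After sticking, I_f = I_p + m R² = 49.50 + (6.41)(0.876)² = 54.41 kg·m².
ω_f = L_i / I_f = 6.850 / 54.41 = 0.1259 rad/s.

|ω_f| ≈ 0.126 rad/s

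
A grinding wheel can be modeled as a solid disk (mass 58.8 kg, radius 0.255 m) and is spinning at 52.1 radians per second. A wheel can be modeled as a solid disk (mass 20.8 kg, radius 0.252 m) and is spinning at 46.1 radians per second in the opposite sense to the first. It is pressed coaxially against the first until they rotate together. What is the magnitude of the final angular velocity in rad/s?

No external torque acts about the common axis, so total angular momentum is conserved.
Moments of inertia: I_A = ½(58.8)(0.255)² = 1.912 kg·m²; I_B = ½(20.8)(0.252)² = 0.6604 kg·m².
Taking A's sense as positive: L = (1.912)(52.1) − (0.6604)(46.1) = 69.16 kg·m²·rad/s.
Combined I = 1.912 + 0.6604 = 2.572 kg·m².
ω_f = L / I = 69.16 / 2.572 = 26.89 rad/s.

|ω_f| ≈ 26.9 rad/s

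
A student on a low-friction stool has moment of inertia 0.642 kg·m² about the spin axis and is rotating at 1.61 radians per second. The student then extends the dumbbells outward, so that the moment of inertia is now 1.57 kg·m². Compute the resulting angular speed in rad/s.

Angular momentum about the spin axis is conserved since the torque about it is zero.
ω₂ = I₁ω₁ / I₂ = (0.6420)(1.61 rad/s) / (1.570) = 0.6584 rad/s.

ω₂ ≈ 0.658 rad/s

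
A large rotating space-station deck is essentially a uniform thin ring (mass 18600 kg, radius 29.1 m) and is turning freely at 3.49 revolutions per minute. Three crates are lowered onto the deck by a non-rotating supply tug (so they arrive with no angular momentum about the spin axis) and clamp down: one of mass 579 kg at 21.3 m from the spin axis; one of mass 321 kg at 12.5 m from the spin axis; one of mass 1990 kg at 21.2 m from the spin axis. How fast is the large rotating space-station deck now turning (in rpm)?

The added mass arrives with no angular momentum about the spin axis, and any external torque about the spin axis is negligible, so the system's angular momentum is conserved.
I_p = (18600)(29.1)² = 1.575e+07 kg·m².
Added inertia Σmr² = (579)(21.3)² + (321)(12.5)² + (1990)(21.2)² = 1.207e+06 kg·m²; I_f = 1.575e+07 + 1.207e+06 = 1.696e+07 kg·m².
ω_f = I_p ω_i / I_f = (1.575e+07)(3.49) / 1.696e+07 = 3.242 rpm.

ω_f ≈ 3.24 rpm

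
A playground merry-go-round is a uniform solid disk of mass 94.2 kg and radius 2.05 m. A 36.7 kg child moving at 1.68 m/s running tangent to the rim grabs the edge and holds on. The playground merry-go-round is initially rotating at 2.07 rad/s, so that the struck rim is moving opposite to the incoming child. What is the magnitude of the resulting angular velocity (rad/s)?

About the axle the impulsive forces during the collision are internal, so angular momentum about that axis is conserved.
I_p = ½(94.2)(2.05)² = 197.9 kg·m². Taking the sense of the child's angular momentum as positive, L_{child} = m v R = (36.7)(1.68)(2.05) = 126.4 kg·m²/s.
L_i = −I_p ω_p + m v R = −(197.9)(2.07) + 126.4 = -283.3 kg·m²/s.
After sticking, I_f = I_p + m R² = 197.9 + (36.7)(2.05)² = 352.2 kg·m².
ω_f = L_i / I_f = -283.3 / 352.2 = -0.8045 rad/s.

|ω_f| ≈ 0.805 rad/s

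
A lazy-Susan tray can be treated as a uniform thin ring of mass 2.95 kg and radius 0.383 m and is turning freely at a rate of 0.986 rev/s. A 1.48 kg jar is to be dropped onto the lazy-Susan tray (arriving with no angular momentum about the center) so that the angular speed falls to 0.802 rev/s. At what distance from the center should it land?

r ≈ 0.259 m

No external torque acts about the center; L_before = L_after.
I_p = (2.95)(0.383)² = 0.4327 kg·m².
I_p ω_i = (I_p + m r²) ω_f ⇒ m r² = I_p(ω_i/ω_f − 1) = 0.4327(0.986/0.802 − 1) = 0.09928 kg·m².
r = √(0.09928/1.48) = 0.2590 m.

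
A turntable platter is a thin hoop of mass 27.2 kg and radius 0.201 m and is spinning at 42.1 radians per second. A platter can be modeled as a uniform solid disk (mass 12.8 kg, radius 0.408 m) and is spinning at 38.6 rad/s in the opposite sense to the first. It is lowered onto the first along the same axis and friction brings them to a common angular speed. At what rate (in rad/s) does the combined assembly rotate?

No external torque acts about the common axis, so total angular momentum is conserved.
Moments of inertia: I_A = (27.2)(0.201)² = 1.099 kg·m²; I_B = ½(12.8)(0.408)² = 1.065 kg·m².
Taking A's sense as positive: L = (1.099)(42.1) − (1.065)(38.6) = 5.141 kg·m²·rad/s.
Combined I = 1.099 + 1.065 = 2.164 kg·m².
ω_f = L / I = 5.141 / 2.164 = 2.375 rad/s.

|ω_f| ≈ 2.38 rad/s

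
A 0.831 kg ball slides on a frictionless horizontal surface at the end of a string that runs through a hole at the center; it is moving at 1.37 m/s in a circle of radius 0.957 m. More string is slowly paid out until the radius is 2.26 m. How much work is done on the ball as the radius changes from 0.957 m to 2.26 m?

W ≈ -0.640 J

Central (radial) force ⇒ zero torque about the center ⇒ m v r is constant.
v₂ = v₁ r₁ / r₂ = (1.37)(0.957) / (2.26) = 0.5801 m/s.
W = ΔKE = ½m(v₂² − v₁²) = -0.6400 J.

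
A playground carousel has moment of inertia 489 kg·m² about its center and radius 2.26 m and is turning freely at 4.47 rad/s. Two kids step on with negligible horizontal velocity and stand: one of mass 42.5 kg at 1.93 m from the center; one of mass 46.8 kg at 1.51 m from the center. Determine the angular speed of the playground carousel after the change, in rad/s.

The added mass arrives with no angular momentum about the center, and any external torque about the center is negligible, so the system's angular momentum is conserved.
Added inertia Σmr² = (42.5)(1.93)² + (46.8)(1.51)² = 265.0 kg·m²; I_f = 489.0 + 265.0 = 754.0 kg·m².
ω_f = I_p ω_i / I_f = (489.0)(4.47) / 754.0 = 2.899 rad/s.

ω_f ≈ 2.90 rad/s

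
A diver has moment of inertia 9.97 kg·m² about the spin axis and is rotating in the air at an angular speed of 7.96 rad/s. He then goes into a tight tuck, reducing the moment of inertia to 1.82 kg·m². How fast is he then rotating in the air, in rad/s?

ω₂ ≈ 43.6 rad/s

No external torque acts about the spin axis, so angular momentum is conserved.
ω₂ = I₁ω₁ / I₂ = (9.970)(7.96 rad/s) / (1.820) = 43.61 rad/s.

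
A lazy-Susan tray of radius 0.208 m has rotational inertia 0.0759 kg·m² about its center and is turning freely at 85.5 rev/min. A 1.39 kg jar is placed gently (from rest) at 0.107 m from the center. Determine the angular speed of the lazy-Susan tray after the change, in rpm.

The added mass arrives with no angular momentum about the center, and any external torque about the center is negligible, so the system's angular momentum is conserved.
Added inertia Σmr² = (1.39)(0.107)² = 0.01591 kg·m²; I_f = 0.07590 + 0.01591 = 0.09181 kg·m².
ω_f = I_p ω_i / I_f = (0.07590)(85.5) / 0.09181 = 70.68 rpm.

ω_f ≈ 70.7 rpm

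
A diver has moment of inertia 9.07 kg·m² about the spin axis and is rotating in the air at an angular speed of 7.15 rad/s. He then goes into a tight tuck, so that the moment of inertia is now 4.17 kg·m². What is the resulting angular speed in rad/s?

ω₂ ≈ 15.6 rad/s

Angular momentum about the spin axis is conserved since the torque about it is zero.
ω₂ = I₁ω₁ / I₂ = (9.070)(7.15 rad/s) / (4.170) = 15.55 rad/s.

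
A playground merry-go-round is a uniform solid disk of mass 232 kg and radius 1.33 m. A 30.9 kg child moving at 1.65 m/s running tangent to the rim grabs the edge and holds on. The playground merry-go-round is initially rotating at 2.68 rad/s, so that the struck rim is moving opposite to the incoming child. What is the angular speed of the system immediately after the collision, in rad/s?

About the axle the impulsive forces during the collision are internal, so angular momentum about that axis is conserved.
I_p = ½(232)(1.33)² = 205.2 kg·m². Taking the sense of the child's angular momentum as positive, L_{child} = m v R = (30.9)(1.65)(1.33) = 67.81 kg·m²/s.
L_i = −I_p ω_p + m v R = −(205.2)(2.68) + 67.81 = -482.1 kg·m²/s.
After sticking, I_f = I_p + m R² = 205.2 + (30.9)(1.33)² = 259.9 kg·m².
ω_f = L_i / I_f = -482.1 / 259.9 = -1.855 rad/s.

|ω_f| ≈ 1.86 rad/s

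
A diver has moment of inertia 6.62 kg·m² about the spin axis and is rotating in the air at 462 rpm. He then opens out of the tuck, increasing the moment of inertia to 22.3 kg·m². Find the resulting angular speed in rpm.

With no external torque about the axis, L is conserved: I₁ω₁ = I₂ω₂.
ω₂ = I₁ω₁ / I₂ = (6.620)(462 rpm) / (22.30) = 137.1 rpm.

ω₂ ≈ 137 rpm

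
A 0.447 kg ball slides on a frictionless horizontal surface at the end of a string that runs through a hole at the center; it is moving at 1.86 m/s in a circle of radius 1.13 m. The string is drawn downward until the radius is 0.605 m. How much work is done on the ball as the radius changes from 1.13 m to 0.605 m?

W ≈ 1.92 J

Central (radial) force ⇒ zero torque about the center ⇒ m v r is constant.
v₂ = v₁ r₁ / r₂ = (1.86)(1.13) / (0.605) = 3.474 m/s.
W = ΔKE = ½m(v₂² − v₁²) = 1.924 J.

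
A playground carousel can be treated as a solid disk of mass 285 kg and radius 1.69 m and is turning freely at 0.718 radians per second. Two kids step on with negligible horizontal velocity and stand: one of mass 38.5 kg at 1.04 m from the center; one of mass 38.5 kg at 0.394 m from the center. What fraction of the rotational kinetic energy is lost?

No external torque acts about the center; L_before = L_after.
I_p = ½(285)(1.69)² = 407.0 kg·m².
Added inertia Σmr² = (38.5)(1.04)² + (38.5)(0.394)² = 47.62 kg·m²; I_f = 407.0 + 47.62 = 454.6 kg·m².
ω_f = I_p ω_i / I_f = (407.0)(0.718) / 454.6 = 0.6428 rad/s.
KE_i = ½(407.0)(0.7180 rad/s)² = 104.9 J; KE_f = ½(454.6)(0.6428)² = 93.92 J.
Fraction lost = 0.1047.

fraction ≈ 0.105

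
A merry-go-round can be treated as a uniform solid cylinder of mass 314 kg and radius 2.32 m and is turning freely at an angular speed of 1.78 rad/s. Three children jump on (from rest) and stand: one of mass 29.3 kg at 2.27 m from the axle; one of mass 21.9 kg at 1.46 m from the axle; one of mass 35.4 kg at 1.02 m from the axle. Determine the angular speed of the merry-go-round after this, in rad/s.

No external torque acts about the axle; L_before = L_after.
I_p = ½(314)(2.32)² = 845.0 kg·m².
Added inertia Σmr² = (29.3)(2.27)² + (21.9)(1.46)² + (35.4)(1.02)² = 234.5 kg·m²; I_f = 845.0 + 234.5 = 1080 kg·m².
ω_f = I_p ω_i / I_f = (845.0)(1.78) / 1080 = 1.393 rad/s.

ω_f ≈ 1.39 rad/s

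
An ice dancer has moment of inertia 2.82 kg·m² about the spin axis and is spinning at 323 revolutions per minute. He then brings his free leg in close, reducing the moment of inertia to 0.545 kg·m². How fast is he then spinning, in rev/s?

ω₂ ≈ 27.9 rev/s

With no external torque about the axis, L is conserved: I₁ω₁ = I₂ω₂.
ω₂ = I₁ω₁ / I₂ = (2.820)(323 rpm) / (0.5450) = 1671 rpm = 27.86 rev/s.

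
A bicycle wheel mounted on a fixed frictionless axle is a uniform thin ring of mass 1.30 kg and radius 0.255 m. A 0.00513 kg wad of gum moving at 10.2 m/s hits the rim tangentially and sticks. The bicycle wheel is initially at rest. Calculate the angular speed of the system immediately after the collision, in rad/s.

The axle reaction passes through the axle and exerts no torque about it; angular momentum about the axle is conserved through the impact.
I_p = (1.30)(0.255)² = 0.08453 kg·m². Taking the sense of the wad of gum's angular momentum as positive, L_{wad} = m v R = (0.00513)(10.2)(0.255) = 0.01334 kg·m²/s.
L_i = 0 + 0.01334 = 0.01334 kg·m²/s.
After sticking, I_f = I_p + m R² = 0.08453 + (0.00513)(0.255)² = 0.08487 kg·m².
ω_f = L_i / I_f = 0.01334 / 0.08487 = 0.1572 rad/s.

|ω_f| ≈ 0.157 rad/s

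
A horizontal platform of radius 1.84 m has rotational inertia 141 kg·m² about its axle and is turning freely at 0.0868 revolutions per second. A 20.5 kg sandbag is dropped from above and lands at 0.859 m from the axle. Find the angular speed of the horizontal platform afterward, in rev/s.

ω_f ≈ 0.0784 rev/s

No external torque acts about the axle; L_before = L_after.
Added inertia Σmr² = (20.5)(0.859)² = 15.13 kg·m²; I_f = 141.0 + 15.13 = 156.1 kg·m².
ω_f = I_p ω_i / I_f = (141.0)(0.0868) / 156.1 = 0.07839 rev/s.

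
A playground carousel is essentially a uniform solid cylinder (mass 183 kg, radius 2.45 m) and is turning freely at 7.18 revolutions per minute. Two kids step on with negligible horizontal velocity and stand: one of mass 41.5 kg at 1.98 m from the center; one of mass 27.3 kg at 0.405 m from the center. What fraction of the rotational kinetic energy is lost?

fraction ≈ 0.233

No external torque acts about the center; L_before = L_after.
I_p = ½(183)(2.45)² = 549.2 kg·m².
Added inertia Σmr² = (41.5)(1.98)² + (27.3)(0.405)² = 167.2 kg·m²; I_f = 549.2 + 167.2 = 716.4 kg·m².
ω_f = I_p ω_i / I_f = (549.2)(7.18) / 716.4 = 5.505 rpm.
KE_i = ½(549.2)(0.7519 rad/s)² = 155.2 J; KE_f = ½(716.4)(0.5764)² = 119.0 J.
Fraction lost = 0.2334.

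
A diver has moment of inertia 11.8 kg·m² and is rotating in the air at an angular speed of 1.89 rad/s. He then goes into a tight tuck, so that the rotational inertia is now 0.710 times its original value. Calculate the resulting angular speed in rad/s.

Angular momentum about the spin axis is conserved since the torque about it is zero.
I₂ = 0.710 × 11.8 = 8.378 kg·m².
ω₂ = I₁ω₁ / I₂ = (11.80)(1.89 rad/s) / (8.378) = 2.662 rad/s.

ω₂ ≈ 2.66 rad/s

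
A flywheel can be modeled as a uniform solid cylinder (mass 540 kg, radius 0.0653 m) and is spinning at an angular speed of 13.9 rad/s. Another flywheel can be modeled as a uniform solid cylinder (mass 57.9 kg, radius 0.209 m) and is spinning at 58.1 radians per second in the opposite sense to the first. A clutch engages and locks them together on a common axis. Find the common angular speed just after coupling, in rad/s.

The coupling torques are internal; angular momentum about the shared axis is conserved.
Moments of inertia: I_A = ½(540)(0.0653)² = 1.151 kg·m²; I_B = ½(57.9)(0.209)² = 1.265 kg·m².
Taking A's sense as positive: L = (1.151)(13.9) − (1.265)(58.1) = -57.47 kg·m²·rad/s.
Combined I = 1.151 + 1.265 = 2.416 kg·m².
ω_f = L / I = -57.47 / 2.416 = -23.79 rad/s.

|ω_f| ≈ 23.8 rad/s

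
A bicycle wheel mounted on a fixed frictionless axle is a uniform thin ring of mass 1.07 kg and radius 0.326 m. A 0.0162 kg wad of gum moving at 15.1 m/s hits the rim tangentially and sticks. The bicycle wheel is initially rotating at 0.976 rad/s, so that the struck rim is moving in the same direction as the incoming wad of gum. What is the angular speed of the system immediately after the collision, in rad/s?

|ω_f| ≈ 1.65 rad/s

About the axle the impulsive forces during the collision are internal, so angular momentum about that axis is conserved.
I_p = (1.07)(0.326)² = 0.1137 kg·m². Taking the sense of the wad of gum's angular momentum as positive, L_{wad} = m v R = (0.0162)(15.1)(0.326) = 0.07975 kg·m²/s.
L_i = +I_p ω_p + m v R = +(0.1137)(0.976) + 0.07975 = 0.1907 kg·m²/s.
After sticking, I_f = I_p + m R² = 0.1137 + (0.0162)(0.326)² = 0.1154 kg·m².
ω_f = L_i / I_f = 0.1907 / 0.1154 = 1.652 rad/s.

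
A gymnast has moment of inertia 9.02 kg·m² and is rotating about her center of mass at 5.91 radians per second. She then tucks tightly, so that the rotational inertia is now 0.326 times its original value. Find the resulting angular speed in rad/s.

ω₂ ≈ 18.1 rad/s

Angular momentum about the spin axis is conserved since the torque about it is zero.
I₂ = 0.326 × 9.02 = 2.941 kg·m².
ω₂ = I₁ω₁ / I₂ = (9.020)(5.91 rad/s) / (2.941) = 18.13 rad/s.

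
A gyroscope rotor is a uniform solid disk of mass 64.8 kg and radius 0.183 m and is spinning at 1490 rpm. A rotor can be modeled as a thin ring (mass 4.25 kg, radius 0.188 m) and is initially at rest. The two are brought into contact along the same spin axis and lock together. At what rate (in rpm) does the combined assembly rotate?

No external torque acts about the common axis, so total angular momentum is conserved.
Moments of inertia: I_A = ½(64.8)(0.183)² = 1.085 kg·m²; I_B = (4.25)(0.188)² = 0.1502 kg·m².
Taking A's sense as positive: L = (1.085)(1490) = 1617 kg·m²·rpm.
Combined I = 1.085 + 0.1502 = 1.235 kg·m².
ω_f = L / I = 1617 / 1.235 = 1309 rpm.

|ω_f| ≈ 1310 rpm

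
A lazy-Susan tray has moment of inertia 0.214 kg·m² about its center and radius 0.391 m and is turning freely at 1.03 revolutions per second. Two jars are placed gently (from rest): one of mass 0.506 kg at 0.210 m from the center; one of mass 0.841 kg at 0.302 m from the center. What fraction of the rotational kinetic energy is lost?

The added mass arrives with no angular momentum about the center, and any external torque about the center is negligible, so the system's angular momentum is conserved.
Added inertia Σmr² = (0.506)(0.210)² + (0.841)(0.302)² = 0.09902 kg·m²; I_f = 0.2140 + 0.09902 = 0.3130 kg·m².
ω_f = I_p ω_i / I_f = (0.2140)(1.03) / 0.3130 = 0.7042 rev/s.
KE_i = ½(0.2140)(6.472 rad/s)² = 4.481 J; KE_f = ½(0.3130)(4.424)² = 3.064 J.
Fraction lost = 0.3163.

fraction ≈ 0.316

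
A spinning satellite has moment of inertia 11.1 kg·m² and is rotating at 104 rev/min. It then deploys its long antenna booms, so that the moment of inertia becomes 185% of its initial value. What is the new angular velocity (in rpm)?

Angular momentum about the spin axis is conserved since the torque about it is zero.
I₂ = 1.85 × 11.1 = 20.54 kg·m².
ω₂ = I₁ω₁ / I₂ = (11.10)(104 rpm) / (20.54) = 56.22 rpm.

ω₂ ≈ 56.2 rpm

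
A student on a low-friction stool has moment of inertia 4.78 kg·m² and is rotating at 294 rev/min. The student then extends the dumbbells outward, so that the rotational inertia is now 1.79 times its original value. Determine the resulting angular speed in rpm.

ω₂ ≈ 164 rpm

With no external torque about the axis, L is conserved: I₁ω₁ = I₂ω₂.
I₂ = 1.79 × 4.78 = 8.556 kg·m².
ω₂ = I₁ω₁ / I₂ = (4.780)(294 rpm) / (8.556) = 164.2 rpm.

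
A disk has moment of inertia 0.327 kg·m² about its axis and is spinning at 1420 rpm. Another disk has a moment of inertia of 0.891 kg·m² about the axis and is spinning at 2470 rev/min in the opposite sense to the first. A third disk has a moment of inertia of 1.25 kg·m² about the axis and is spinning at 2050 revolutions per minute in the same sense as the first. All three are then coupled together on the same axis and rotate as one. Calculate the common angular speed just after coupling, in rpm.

|ω_f| ≈ 335 rpm

The coupling torques are internal; angular momentum about the shared axis is conserved.
Taking A's sense as positive: L = (0.3270)(1420) − (0.8910)(2470) + (1.250)(2050) = 826.1 kg·m²·rpm.
Combined I = 0.3270 + 0.8910 + 1.250 = 2.468 kg·m².
ω_f = L / I = 826.1 / 2.468 = 334.7 rpm.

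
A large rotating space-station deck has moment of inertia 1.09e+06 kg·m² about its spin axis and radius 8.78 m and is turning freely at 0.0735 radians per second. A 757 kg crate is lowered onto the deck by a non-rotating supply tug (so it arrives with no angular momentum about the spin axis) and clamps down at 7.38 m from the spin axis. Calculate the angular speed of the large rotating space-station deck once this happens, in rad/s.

ω_f ≈ 0.0708 rad/s

No external torque acts about the spin axis; L_before = L_after.
Added inertia Σmr² = (757)(7.38)² = 41230 kg·m²; I_f = 1.090e+06 + 41230 = 1.131e+06 kg·m².
ω_f = I_p ω_i / I_f = (1.090e+06)(0.0735) / 1.131e+06 = 0.07082 rad/s.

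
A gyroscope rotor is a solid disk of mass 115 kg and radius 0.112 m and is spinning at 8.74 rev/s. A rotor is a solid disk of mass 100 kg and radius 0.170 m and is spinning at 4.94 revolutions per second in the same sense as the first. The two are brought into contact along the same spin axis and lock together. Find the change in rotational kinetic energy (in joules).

The coupling torques are internal; angular momentum about the shared axis is conserved.
Moments of inertia: I_A = ½(115)(0.112)² = 0.7213 kg·m²; I_B = ½(100)(0.170)² = 1.445 kg·m².
Taking A's sense as positive: L = (0.7213)(8.74) + (1.445)(4.94) = 13.44 kg·m²·rev/s.
Combined I = 0.7213 + 1.445 = 2.166 kg·m².
ω_f = L / I = 13.44 / 2.166 = 6.205 rev/s.
KE_i = ½ΣIω² = 1784 J; KE_f = ½(2.166)(38.99)² = 1646 J.

ΔKE ≈ -137 J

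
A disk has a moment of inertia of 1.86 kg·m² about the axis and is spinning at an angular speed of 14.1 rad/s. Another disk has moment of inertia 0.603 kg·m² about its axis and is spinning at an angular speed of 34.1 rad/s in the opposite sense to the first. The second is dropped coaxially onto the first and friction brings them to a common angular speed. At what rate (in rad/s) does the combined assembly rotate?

The coupling torques are internal; angular momentum about the shared axis is conserved.
Taking A's sense as positive: L = (1.860)(14.1) − (0.6030)(34.1) = 5.664 kg·m²·rad/s.
Combined I = 1.860 + 0.6030 = 2.463 kg·m².
ω_f = L / I = 5.664 / 2.463 = 2.300 rad/s.

|ω_f| ≈ 2.30 rad/s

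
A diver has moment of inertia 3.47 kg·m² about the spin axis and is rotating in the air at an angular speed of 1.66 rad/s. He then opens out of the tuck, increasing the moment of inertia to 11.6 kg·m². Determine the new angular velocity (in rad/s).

ω₂ ≈ 0.497 rad/s

No external torque acts about the spin axis, so angular momentum is conserved.
ω₂ = I₁ω₁ / I₂ = (3.470)(1.66 rad/s) / (11.60) = 0.4966 rad/s.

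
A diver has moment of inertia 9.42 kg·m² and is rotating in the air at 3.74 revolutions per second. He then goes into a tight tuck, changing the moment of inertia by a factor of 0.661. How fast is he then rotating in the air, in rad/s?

With no external torque about the axis, L is conserved: I₁ω₁ = I₂ω₂.
I₂ = 0.661 × 9.42 = 6.227 kg·m².
ω₂ = I₁ω₁ / I₂ = (9.420)(3.74 rev/s) / (6.227) = 5.658 rev/s = 35.55 rad/s.

ω₂ ≈ 35.6 rad/s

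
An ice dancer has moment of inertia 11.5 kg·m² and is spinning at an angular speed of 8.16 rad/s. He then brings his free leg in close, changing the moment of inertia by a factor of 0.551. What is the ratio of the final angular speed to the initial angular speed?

With no external torque about the axis, L is conserved: I₁ω₁ = I₂ω₂.
I₂ = 0.551 × 11.5 = 6.337 kg·m².
ω₂/ω₁ = I₁/I₂ = 11.50 / 6.337 = 1.815.

ω₂/ω₁ ≈ 1.81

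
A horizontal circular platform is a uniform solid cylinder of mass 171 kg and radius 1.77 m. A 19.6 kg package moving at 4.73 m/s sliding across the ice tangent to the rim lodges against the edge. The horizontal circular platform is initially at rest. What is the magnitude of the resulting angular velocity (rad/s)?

The axle reaction passes through the central axle and exerts no torque about it; angular momentum about the central axle is conserved through the impact.
I_p = ½(171)(1.77)² = 267.9 kg·m². Taking the sense of the package's angular momentum as positive, L_{package} = m v R = (19.6)(4.73)(1.77) = 164.1 kg·m²/s.
L_i = 0 + 164.1 = 164.1 kg·m²/s.
After sticking, I_f = I_p + m R² = 267.9 + (19.6)(1.77)² = 329.3 kg·m².
ω_f = L_i / I_f = 164.1 / 329.3 = 0.4984 rad/s.

|ω_f| ≈ 0.498 rad/s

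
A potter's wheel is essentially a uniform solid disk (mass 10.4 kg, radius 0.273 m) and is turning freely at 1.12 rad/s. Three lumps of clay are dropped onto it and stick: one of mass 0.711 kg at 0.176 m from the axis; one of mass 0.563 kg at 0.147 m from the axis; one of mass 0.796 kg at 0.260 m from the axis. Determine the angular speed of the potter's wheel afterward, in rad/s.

ω_f ≈ 0.913 rad/s

No external torque acts about the axis; L_before = L_after.
I_p = ½(10.4)(0.273)² = 0.3876 kg·m².
Added inertia Σmr² = (0.711)(0.176)² + (0.563)(0.147)² + (0.796)(0.260)² = 0.08800 kg·m²; I_f = 0.3876 + 0.08800 = 0.4756 kg·m².
ω_f = I_p ω_i / I_f = (0.3876)(1.12) / 0.4756 = 0.9127 rad/s.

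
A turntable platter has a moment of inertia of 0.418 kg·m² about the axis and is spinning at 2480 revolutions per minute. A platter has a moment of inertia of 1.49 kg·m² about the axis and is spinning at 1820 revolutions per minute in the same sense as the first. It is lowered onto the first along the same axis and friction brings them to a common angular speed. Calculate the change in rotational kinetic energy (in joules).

The coupling torques are internal; angular momentum about the shared axis is conserved.
Taking A's sense as positive: L = (0.4180)(2480) + (1.490)(1820) = 3748 kg·m²·rpm.
Combined I = 0.4180 + 1.490 = 1.908 kg·m².
ω_f = L / I = 3748 / 1.908 = 1965 rpm.
KE_i = ½ΣIω² = 41160 J; KE_f = ½(1.908)(205.7)² = 40380 J.

ΔKE ≈ -780 J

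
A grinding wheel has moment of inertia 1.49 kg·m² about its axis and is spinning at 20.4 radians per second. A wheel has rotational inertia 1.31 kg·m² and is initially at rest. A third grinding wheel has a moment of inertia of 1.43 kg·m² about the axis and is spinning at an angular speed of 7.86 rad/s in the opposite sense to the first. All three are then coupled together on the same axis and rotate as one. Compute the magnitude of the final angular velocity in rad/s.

|ω_f| ≈ 4.53 rad/s

The coupling torques are internal; angular momentum about the shared axis is conserved.
Taking A's sense as positive: L = (1.490)(20.4) − (1.430)(7.86) = 19.16 kg·m²·rad/s.
Combined I = 1.490 + 1.310 + 1.430 = 4.230 kg·m².
ω_f = L / I = 19.16 / 4.230 = 4.529 rad/s.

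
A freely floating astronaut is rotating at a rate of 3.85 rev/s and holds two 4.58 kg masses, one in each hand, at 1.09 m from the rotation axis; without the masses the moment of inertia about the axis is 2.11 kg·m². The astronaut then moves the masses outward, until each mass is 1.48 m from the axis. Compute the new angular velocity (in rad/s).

ω₂ ≈ 14.2 rad/s

No external torque acts about the spin axis, so angular momentum is conserved.
I₁ = 2.11 + 2(4.58)(1.09)² = 12.99 kg·m²; I₂ = 2.11 + 2(4.58)(1.48)² = 22.17 kg·m².
ω₂ = I₁ω₁ / I₂ = (12.99)(3.85 rev/s) / (22.17) = 2.256 rev/s = 14.17 rad/s.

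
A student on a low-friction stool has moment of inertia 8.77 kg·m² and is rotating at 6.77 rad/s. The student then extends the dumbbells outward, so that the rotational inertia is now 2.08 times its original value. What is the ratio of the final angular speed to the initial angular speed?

Angular momentum about the spin axis is conserved since the torque about it is zero.
I₂ = 2.08 × 8.77 = 18.24 kg·m².
ω₂/ω₁ = I₁/I₂ = 8.770 / 18.24 = 0.4808.

ω₂/ω₁ ≈ 0.481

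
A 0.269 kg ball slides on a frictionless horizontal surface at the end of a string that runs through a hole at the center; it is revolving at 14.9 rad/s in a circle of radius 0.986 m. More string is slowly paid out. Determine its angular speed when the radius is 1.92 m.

No torque about the axis ⇒ m r₁² ω₁ = m r₂² ω₂.
ω₂ = ω₁ (r₁/r₂)² = (14.9)(0.986/1.92)² = 3.930 rad/s.

ω₂ ≈ 3.93 rad/s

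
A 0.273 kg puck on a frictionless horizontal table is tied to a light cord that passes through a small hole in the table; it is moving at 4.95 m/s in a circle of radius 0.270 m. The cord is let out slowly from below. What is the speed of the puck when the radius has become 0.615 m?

v₂ ≈ 2.17 m/s

Central (radial) force ⇒ zero torque about the center ⇒ m v r is constant.
v₂ = v₁ r₁ / r₂ = (4.95)(0.270) / (0.615) = 2.173 m/s.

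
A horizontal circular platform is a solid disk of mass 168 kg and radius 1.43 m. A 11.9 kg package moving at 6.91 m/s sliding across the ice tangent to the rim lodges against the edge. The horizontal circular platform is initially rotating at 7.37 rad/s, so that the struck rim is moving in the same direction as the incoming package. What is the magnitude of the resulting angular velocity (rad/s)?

The axle reaction passes through the central axle and exerts no torque about it; angular momentum about the central axle is conserved through the impact.
I_p = ½(168)(1.43)² = 171.8 kg·m². Taking the sense of the package's angular momentum as positive, L_{package} = m v R = (11.9)(6.91)(1.43) = 117.6 kg·m²/s.
L_i = +I_p ω_p + m v R = +(171.8)(7.37) + 117.6 = 1384 kg·m²/s.
After sticking, I_f = I_p + m R² = 171.8 + (11.9)(1.43)² = 196.1 kg·m².
ω_f = L_i / I_f = 1384 / 196.1 = 7.055 rad/s.

|ω_f| ≈ 7.06 rad/s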